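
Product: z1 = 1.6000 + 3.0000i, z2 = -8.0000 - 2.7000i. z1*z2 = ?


Real = 1.6*(-8) - 3*(-2.7) = -12.8 - (-8.1) = -4.7
Imag = 1.6*(-2.7) - (8)*3 = -4.32 - (24) = -28.32

-4.7000 - 28.3200i


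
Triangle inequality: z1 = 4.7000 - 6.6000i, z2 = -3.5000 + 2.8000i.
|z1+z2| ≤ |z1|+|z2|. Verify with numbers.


|z1| = sqrt(4.7^2 + (-6.6)^2) = sqrt(65.65) = 8.1025
|z2| = sqrt((-3.5)^2 + 2.8^2) = sqrt(20.09) = 4.4822
z1+z2 = 1.2000 - 3.8000i
|z1+z2| = sqrt(15.88) = 3.9850
|z1|+|z2| = 8.1025 + 4.4822 = 12.5847

|z1+z2| = 3.9850 ≤ |z1|+|z2| = 12.5847 (verified)


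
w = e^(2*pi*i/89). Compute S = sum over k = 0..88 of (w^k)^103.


The roots are w_k = w^k with w = e^(2*pi*i/89), and (w^k)^103 = (w^103)^k.
So S = 1 + u + u^2 + ... + u^(88) with u = w^103.
103 = 1*89 + 14, so 103 is not a multiple of 89: u = (w^89)^1 * w^14 = w^14 ≠ 1 (w is a primitive 89th root), while u^89 = (w^89)^103 = 1.
Geometric series: S = (1 - u^89)/(1 - u) = (1 - 1)/(1 - u) = 0

S = 0


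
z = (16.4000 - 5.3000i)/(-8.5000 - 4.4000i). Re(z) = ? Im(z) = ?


Multiply by conjugate: (16.4000 - 5.3000i)(-8.5000 + 4.4000i) / ((-8.5)^2 + (-4.4)^2)
Numerator real = 16.4*(-8.5) - (5.3)*(-4.4) = -116.08
Numerator imag = -5.3*(-8.5) - 16.4*(-4.4) = 117.21
Denominator = 91.61
Re(z) = -116.08/91.61 = -1.2671
Im(z) = 117.21/91.61 = 1.2794

Re(z) = -1.2671, Im(z) = 1.2794


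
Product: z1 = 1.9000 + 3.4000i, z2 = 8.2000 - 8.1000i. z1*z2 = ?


Real = 1.9*8.2 - 3.4*(-8.1) = 15.58 - (-27.54) = 43.12
Imag = 1.9*(-8.1) + 8.2*3.4 = -15.39 + 27.88 = 12.49

43.1200 + 12.4900i


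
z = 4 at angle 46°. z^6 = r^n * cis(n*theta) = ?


r^6 = 4^6 = 4096
n*theta = 6*46° = 276° = 276° (mod 360)
a = 4096*cos(276°) = 428.1486
b = 4096*sin(276°) = -4073.5617

4096 cis(276°) = 428.1486 - 4073.5617i


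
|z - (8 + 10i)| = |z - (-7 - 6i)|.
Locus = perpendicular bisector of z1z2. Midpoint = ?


Equal distances means the locus is the perpendicular bisector of z1 and z2.
Midpoint = ((8+(-7))/2, (10+(-6))/2) = (0.5000, 2.0000)

Perpendicular bisector through (0.5000, 2.0000)


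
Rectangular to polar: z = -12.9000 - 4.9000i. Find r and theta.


r = sqrt(166.41+24.01) = sqrt(190.42) = 13.7993
theta = atan2(-4.9, -12.9) = -159.2010 degrees

r = 13.7993, theta = -159.2010 degrees


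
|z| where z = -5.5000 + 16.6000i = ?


|z| = sqrt((-5.5)^2 + 16.6^2) = sqrt(30.25 + 275.56) = sqrt(305.81) = 17.4874

|z| = 17.4874


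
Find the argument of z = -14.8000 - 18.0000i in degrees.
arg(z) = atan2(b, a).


Re = -14.8, Im = -18
arg = atan2(-18, -14.8) = -129.4278 degrees

arg(z) = -129.4278 degrees


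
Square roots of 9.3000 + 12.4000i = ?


|z| = sqrt(86.49+153.76) = 15.5000
sqrt((|z|+a)/2) = sqrt((15.5000+9.3)/2) = sqrt(12.4000) = 3.5214
sqrt((|z|-a)/2) = sqrt((15.5000-9.3)/2) = sqrt(3.1000) = 1.7607

±(3.5214 + 1.7607i) i.e. 3.5214 + 1.7607i and -3.5214 - 1.7607i


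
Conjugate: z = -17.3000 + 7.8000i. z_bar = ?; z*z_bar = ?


z_bar = -17.3000 - 7.8000i
z*z_bar = (-17.3)^2 + 7.8^2 = 299.29 + 60.84 = 360.13

z_bar = -17.3000 - 7.8000i, z*z_bar = 360.13


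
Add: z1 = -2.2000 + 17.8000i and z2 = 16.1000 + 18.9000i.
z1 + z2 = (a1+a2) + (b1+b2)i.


Real: -2.2 + 16.1 = 13.9
Imag: 17.8 + 18.9 = 36.7

13.9000 + 36.7000i


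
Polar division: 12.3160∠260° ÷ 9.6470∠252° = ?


r = 12.3160 / 9.6470 = 1.2767
theta = 260° - 252° = 8° = 8° (mod 360)

1.2767 cis(8°)


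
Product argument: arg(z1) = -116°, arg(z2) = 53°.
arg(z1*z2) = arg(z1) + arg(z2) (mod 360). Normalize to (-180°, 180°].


arg(z1*z2) = -116° + 53° = -63°
Normalized to (-180°, 180°]: -63°

-63°


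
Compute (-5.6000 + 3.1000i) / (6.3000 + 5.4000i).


Conjugate of z2 = 6.3000 - 5.4000i
Numerator: (-5.6000 + 3.1000i)(6.3000 - 5.4000i) = -18.5400 + 49.7700i
Denominator: 6.3^2 + 5.4^2 = 68.85
Result = (-18.5400 + 49.7700i)/68.85

-0.2693 + 0.7229i


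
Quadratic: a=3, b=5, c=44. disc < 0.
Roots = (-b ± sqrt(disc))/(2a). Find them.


disc = 5^2 - 4*3*44 = 25 - 528 = -503
sqrt(|disc|) = sqrt(503) = 22.4277
Real part = -5/(2*3) = -0.8333
Imag part = 22.4277/(2*3) = 3.7379

-0.8333 ± 3.7379i


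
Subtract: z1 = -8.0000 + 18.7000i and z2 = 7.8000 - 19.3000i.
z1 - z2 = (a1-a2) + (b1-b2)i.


Real: -8 - 7.8 = -15.8
Imag: 18.7 + 19.3 = 38

-15.8000 + 38.0000i


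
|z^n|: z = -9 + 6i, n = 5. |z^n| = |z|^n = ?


|z| = sqrt(81+36) = sqrt(117) = 10.8167
|z^5| = |z|^5 = (sqrt(117))^5 = 117^2 * sqrt(117) = 13689*sqrt(117)

|z^5| = 13689*sqrt(117) ≈ 148069.1742


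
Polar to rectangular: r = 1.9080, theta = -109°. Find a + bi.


a = 1.9080*cos(-109°) = 1.9080*(-0.3256) = -0.6212
b = 1.9080*sin(-109°) = 1.9080*(-0.9455) = -1.8040

-0.6212 - 1.8040i


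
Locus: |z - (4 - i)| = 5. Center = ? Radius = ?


|z - z0| = r is a circle with center z0 and radius r.
Center = (4, -1), radius = 5

Circle with center (4, -1) and radius 5


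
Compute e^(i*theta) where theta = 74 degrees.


cos(74°) = 0.2756
sin(74°) = 0.9613

e^(i*74°) = 0.2756 + 0.9613i


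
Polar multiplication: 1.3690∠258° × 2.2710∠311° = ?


r = 1.3690 * 2.2710 = 3.1090
theta = 258° + 311° = 569° = 209° (mod 360)

3.1090 cis(209°)


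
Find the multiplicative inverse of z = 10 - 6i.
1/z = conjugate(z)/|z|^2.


|z|^2 = 100+36 = 136
1/z = (10 + 6i)/136

1/z = 0.0735 + 0.0441i


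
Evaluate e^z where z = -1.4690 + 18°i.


e^-1.4690 = 0.2302
cos(18°) = 0.9511
sin(18°) = 0.309
Real = 0.2302*0.9511 = 0.2189
Imag = 0.2302*0.309 = 0.0711

0.2189 + 0.0711i


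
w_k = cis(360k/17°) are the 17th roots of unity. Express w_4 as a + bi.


Angle = 360*4/17 = 84.7059°
a = cos(84.7059°) = 0.0923
b = sin(84.7059°) = 0.9957

0.0923 + 0.9957i


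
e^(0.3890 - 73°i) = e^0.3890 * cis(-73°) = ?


e^0.3890 = 1.4755
cos(-73°) = 0.2924
sin(-73°) = -0.9563
Real = 1.4755*0.2924 = 0.4314
Imag = 1.4755*(-0.9563) = -1.4110

0.4314 - 1.4110i


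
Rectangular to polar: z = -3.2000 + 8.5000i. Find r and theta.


r = sqrt(10.24+72.25) = sqrt(82.49) = 9.0824
theta = atan2(8.5, -3.2) = 110.6299 degrees

r = 9.0824, theta = 110.6299 degrees


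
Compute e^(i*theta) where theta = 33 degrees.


cos(33°) = 0.8387
sin(33°) = 0.5446

e^(i*33°) = 0.8387 + 0.5446i


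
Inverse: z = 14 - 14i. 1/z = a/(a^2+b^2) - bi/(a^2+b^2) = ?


|z|^2 = 196+196 = 392
1/z = (14 + 14i)/392

1/z = 0.0357 + 0.0357i


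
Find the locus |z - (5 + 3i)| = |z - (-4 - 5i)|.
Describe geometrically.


Equal distances means the locus is the perpendicular bisector of z1 and z2.
Midpoint = ((5+(-4))/2, (3+(-5))/2) = (0.5000, -1.0000)

Perpendicular bisector through (0.5000, -1.0000)


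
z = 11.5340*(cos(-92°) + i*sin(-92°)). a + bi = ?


a = 11.5340*cos(-92°) = 11.5340*(-0.0349) = -0.4025
b = 11.5340*sin(-92°) = 11.5340*(-0.99939) = -11.5270

-0.4025 - 11.5270i


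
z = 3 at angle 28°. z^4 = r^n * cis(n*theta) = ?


r^4 = 3^4 = 81
n*theta = 4*28° = 112° = 112° (mod 360)
a = 81*cos(112°) = -30.3431
b = 81*sin(112°) = 75.1019

81 cis(112°) = -30.3431 + 75.1019i


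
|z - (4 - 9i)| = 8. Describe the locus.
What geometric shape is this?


|z - z0| = r is a circle with center z0 and radius r.
Center = (4, -9), radius = 8

Circle with center (4, -9) and radius 8


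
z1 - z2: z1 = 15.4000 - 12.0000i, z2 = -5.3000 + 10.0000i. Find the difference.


Real: 15.4 + 5.3 = 20.7
Imag: -12 - 10 = -22

20.7000 - 22.0000i


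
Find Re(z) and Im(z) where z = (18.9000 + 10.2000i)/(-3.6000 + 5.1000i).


Multiply by conjugate: (18.9000 + 10.2000i)(-3.6000 - 5.1000i) / ((-3.6)^2 + 5.1^2)
Numerator real = 18.9*(-3.6) + 10.2*5.1 = -16.02
Numerator imag = 10.2*(-3.6) - 18.9*5.1 = -133.11
Denominator = 38.97
Re(z) = -16.02/38.97 = -0.4111
Im(z) = -133.11/38.97 = -3.4157

Re(z) = -0.4111, Im(z) = -3.4157


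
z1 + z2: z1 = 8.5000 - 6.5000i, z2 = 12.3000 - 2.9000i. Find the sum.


Real: 8.5 + 12.3 = 20.8
Imag: -6.5 - 2.9 = -9.4

20.8000 - 9.4000i


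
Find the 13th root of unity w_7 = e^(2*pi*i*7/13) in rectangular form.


Angle = 360*7/13 = 193.8462°
a = cos(193.8462°) = -0.9709
b = sin(193.8462°) = -0.2393

-0.9709 - 0.2393i


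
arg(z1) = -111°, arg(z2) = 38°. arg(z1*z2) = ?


arg(z1*z2) = -111° + 38° = -73°
Normalized to (-180°, 180°]: -73°

-73°


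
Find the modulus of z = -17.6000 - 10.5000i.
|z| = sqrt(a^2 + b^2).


|z| = sqrt((-17.6)^2 + (-10.5)^2) = sqrt(309.76 + 110.25) = sqrt(420.01) = 20.4941

|z| = 20.4941


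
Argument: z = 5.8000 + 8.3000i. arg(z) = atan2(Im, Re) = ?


Re = 5.8, Im = 8.3
arg = atan2(8.3, 5.8) = 55.0543 degrees

arg(z) = 55.0543 degrees


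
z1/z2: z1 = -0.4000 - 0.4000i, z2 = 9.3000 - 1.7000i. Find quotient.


Conjugate of z2 = 9.3000 + 1.7000i
Numerator: (-0.4000 - 0.4000i)(9.3000 + 1.7000i) = -3.0400 - 4.4000i
Denominator: 9.3^2 + (-1.7)^2 = 89.38
Result = (-3.0400 - 4.4000i)/89.38

-0.0340 - 0.0492i


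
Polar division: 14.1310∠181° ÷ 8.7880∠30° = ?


r = 14.1310 / 8.7880 = 1.6080
theta = 181° - 30° = 151° = 151° (mod 360)

1.6080 cis(151°)


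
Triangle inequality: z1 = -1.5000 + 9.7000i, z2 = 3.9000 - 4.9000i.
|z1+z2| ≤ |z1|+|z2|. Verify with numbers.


|z1| = sqrt((-1.5)^2 + 9.7^2) = sqrt(96.34) = 9.8153
|z2| = sqrt(3.9^2 + (-4.9)^2) = sqrt(39.22) = 6.2626
z1+z2 = 2.4000 + 4.8000i
|z1+z2| = sqrt(28.8) = 5.3666
|z1|+|z2| = 9.8153 + 6.2626 = 16.0779

|z1+z2| = 5.3666 ≤ |z1|+|z2| = 16.0779 (verified)


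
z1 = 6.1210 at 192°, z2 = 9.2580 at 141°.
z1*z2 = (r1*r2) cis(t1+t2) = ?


r = 6.1210 * 9.2580 = 56.6682
theta = 192° + 141° = 333° = 333° (mod 360)

56.6682 cis(333°)


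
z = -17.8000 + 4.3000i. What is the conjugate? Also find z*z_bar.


z_bar = -17.8000 - 4.3000i
z*z_bar = (-17.8)^2 + 4.3^2 = 316.84 + 18.49 = 335.33

z_bar = -17.8000 - 4.3000i, z*z_bar = 335.33


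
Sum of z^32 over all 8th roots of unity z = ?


The roots are w_k = w^k with w = e^(2*pi*i/8), and (w^k)^32 = (w^32)^k.
So S = 1 + u + u^2 + ... + u^(7) with u = w^32.
32 = 4*8 + 0, so 32 is a multiple of 8 and u = (w^8)^4 = 1.
Every one of the 8 terms equals 1: S = 8

S = 8


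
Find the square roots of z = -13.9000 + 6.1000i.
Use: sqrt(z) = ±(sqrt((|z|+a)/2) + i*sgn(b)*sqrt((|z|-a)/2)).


|z| = sqrt(193.21+37.21) = 15.1796
sqrt((|z|+a)/2) = sqrt((15.1796+(-13.9))/2) = sqrt(0.6398) = 0.7999
sqrt((|z|-a)/2) = sqrt((15.1796-(-13.9))/2) = sqrt(14.5398) = 3.8131

±(0.7999 + 3.8131i) i.e. 0.7999 + 3.8131i and -0.7999 - 3.8131i


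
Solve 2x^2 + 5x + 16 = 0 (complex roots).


disc = 5^2 - 4*2*16 = 25 - 128 = -103
sqrt(|disc|) = sqrt(103) = 10.1489
Real part = -5/(2*2) = -1.2500
Imag part = 10.1489/(2*2) = 2.5372

-1.2500 ± 2.5372i


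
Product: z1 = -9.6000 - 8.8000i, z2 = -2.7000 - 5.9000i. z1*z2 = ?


Real = -9.6*(-2.7) - (-8.8)*(-5.9) = 25.92 - 51.92 = -26
Imag = -9.6*(-5.9) - (2.7)*(-8.8) = 56.64 + 23.76 = 80.4

-26.0000 + 80.4000i


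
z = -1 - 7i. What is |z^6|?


|z| = sqrt(1+49) = sqrt(50) = 7.0711
|z^6| = |z|^6 = (sqrt(50))^6 = 50^3 = 125000

|z^6| = 125000


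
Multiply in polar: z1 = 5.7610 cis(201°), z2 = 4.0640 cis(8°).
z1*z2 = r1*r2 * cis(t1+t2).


r = 5.7610 * 4.0640 = 23.4127
theta = 201° + 8° = 209° = 209° (mod 360)

23.4127 cis(209°)


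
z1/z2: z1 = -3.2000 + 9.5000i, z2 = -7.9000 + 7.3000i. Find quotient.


Conjugate of z2 = -7.9000 - 7.3000i
Numerator: (-3.2000 + 9.5000i)(-7.9000 - 7.3000i) = 94.6300 - 51.6900i
Denominator: (-7.9)^2 + 7.3^2 = 115.7
Result = (94.6300 - 51.6900i)/115.7

0.8179 - 0.4468i


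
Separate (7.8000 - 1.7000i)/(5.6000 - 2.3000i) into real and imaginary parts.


Multiply by conjugate: (7.8000 - 1.7000i)(5.6000 + 2.3000i) / (5.6^2 + (-2.3)^2)
Numerator real = 7.8*5.6 - (1.7)*(-2.3) = 47.59
Numerator imag = -1.7*5.6 - 7.8*(-2.3) = 8.42
Denominator = 36.65
Re(z) = 47.59/36.65 = 1.2985
Im(z) = 8.42/36.65 = 0.2297

Re(z) = 1.2985, Im(z) = 0.2297


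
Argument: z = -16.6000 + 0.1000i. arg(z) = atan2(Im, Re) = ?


Re = -16.6, Im = 0.1
arg = atan2(0.1, -16.6) = 179.6548 degrees

arg(z) = 179.6548 degrees


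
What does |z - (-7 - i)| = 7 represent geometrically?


|z - z0| = r is a circle with center z0 and radius r.
Center = (-7, -1), radius = 7

Circle with center (-7, -1) and radius 7


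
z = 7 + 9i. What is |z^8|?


|z| = sqrt(49+81) = sqrt(130) = 11.4018
|z^8| = |z|^8 = (sqrt(130))^8 = 130^4 = 285610000

|z^8| = 285610000


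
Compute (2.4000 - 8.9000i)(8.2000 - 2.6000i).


Real = 2.4*8.2 - (-8.9)*(-2.6) = 19.68 - 23.14 = -3.46
Imag = 2.4*(-2.6) + 8.2*(-8.9) = -6.24 - (72.98) = -79.22

-3.4600 - 79.2200i


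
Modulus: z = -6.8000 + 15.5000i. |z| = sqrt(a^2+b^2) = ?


|z| = sqrt((-6.8)^2 + 15.5^2) = sqrt(46.24 + 240.25) = sqrt(286.49) = 16.9260

|z| = 16.9260


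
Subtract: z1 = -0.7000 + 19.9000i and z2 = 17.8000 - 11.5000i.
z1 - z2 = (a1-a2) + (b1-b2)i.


Real: -0.7 - 17.8 = -18.5
Imag: 19.9 + 11.5 = 31.4

-18.5000 + 31.4000i


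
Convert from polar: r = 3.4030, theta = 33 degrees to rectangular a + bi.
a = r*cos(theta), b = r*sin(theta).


a = 3.4030*cos(33°) = 3.4030*0.83867 = 2.8540
b = 3.4030*sin(33°) = 3.4030*0.54464 = 1.8534

2.8540 + 1.8534i


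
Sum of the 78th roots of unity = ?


The sum of all 78th roots of unity is 0.
Geometric series: (1 - w^78)/(1 - w) = (1-1)/(1-w) = 0 since w^78 = 1, w ≠ 1.
Alternatively: coefficient of z^77 in z^78 - 1 is 0.

0


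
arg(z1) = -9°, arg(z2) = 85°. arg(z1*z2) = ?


arg(z1*z2) = -9° + 85° = 76°
Normalized to (-180°, 180°]: 76°

76°


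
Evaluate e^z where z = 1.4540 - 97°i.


e^1.4540 = 4.2802
cos(-97°) = -0.12187
sin(-97°) = -0.99255
Real = 4.2802*(-0.12187) = -0.5216
Imag = 4.2802*(-0.99255) = -4.2483

-0.5216 - 4.2483i


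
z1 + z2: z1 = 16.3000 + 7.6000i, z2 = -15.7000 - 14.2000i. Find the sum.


Real: 16.3 - 15.7 = 0.6
Imag: 7.6 - 14.2 = -6.6

0.6000 - 6.6000i


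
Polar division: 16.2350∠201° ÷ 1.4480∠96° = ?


r = 16.2350 / 1.4480 = 11.2120
theta = 201° - 96° = 105° = 105° (mod 360)

11.2120 cis(105°)


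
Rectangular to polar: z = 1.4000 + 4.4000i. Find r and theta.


r = sqrt(1.96+19.36) = sqrt(21.32) = 4.6174
theta = atan2(4.4, 1.4) = 72.3499 degrees

r = 4.6174, theta = 72.3499 degrees


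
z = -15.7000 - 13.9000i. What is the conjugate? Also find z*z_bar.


z_bar = -15.7000 + 13.9000i
z*z_bar = (-15.7)^2 + (-13.9)^2 = 246.49 + 193.21 = 439.7

z_bar = -15.7000 + 13.9000i, z*z_bar = 439.7


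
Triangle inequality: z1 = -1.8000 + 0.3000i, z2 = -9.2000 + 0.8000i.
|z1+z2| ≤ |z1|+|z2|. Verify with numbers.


|z1| = sqrt((-1.8)^2 + 0.3^2) = sqrt(3.33) = 1.8248
|z2| = sqrt((-9.2)^2 + 0.8^2) = sqrt(85.28) = 9.2347
z1+z2 = -11.0000 + 1.1000i
|z1+z2| = sqrt(122.21) = 11.0549
|z1|+|z2| = 1.8248 + 9.2347 = 11.0595

|z1+z2| = 11.0549 ≤ |z1|+|z2| = 11.0595 (verified)


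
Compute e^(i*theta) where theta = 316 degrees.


cos(316°) = 0.7193
sin(316°) = -0.6947

e^(i*316°) = 0.7193 - 0.6947i


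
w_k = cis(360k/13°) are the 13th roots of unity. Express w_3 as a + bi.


Angle = 360*3/13 = 83.0769°
a = cos(83.0769°) = 0.1205
b = sin(83.0769°) = 0.9927

0.1205 + 0.9927i


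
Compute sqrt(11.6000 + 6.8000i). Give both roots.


|z| = sqrt(134.56+46.24) = 13.4462
sqrt((|z|+a)/2) = sqrt((13.4462+11.6)/2) = sqrt(12.5231) = 3.5388
sqrt((|z|-a)/2) = sqrt((13.4462-11.6)/2) = sqrt(0.9231) = 0.9608

±(3.5388 + 0.9608i) i.e. 3.5388 + 0.9608i and -3.5388 - 0.9608i


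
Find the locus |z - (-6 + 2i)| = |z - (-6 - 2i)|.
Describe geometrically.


Equal distances means the locus is the perpendicular bisector of z1 and z2.
Midpoint = ((-6+(-6))/2, (2+(-2))/2) = (-6.0000, 0)

Perpendicular bisector through (-6.0000, 0)


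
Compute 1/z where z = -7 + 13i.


|z|^2 = 49+169 = 218
1/z = (-7 - 13i)/218

1/z = -0.0321 - 0.0596i


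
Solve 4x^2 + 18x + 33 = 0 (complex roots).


disc = 18^2 - 4*4*33 = 324 - 528 = -204
sqrt(|disc|) = sqrt(204) = 14.2829
Real part = -18/(2*4) = -2.2500
Imag part = 14.2829/(2*4) = 1.7854

-2.2500 ± 1.7854i


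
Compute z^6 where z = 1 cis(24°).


r^6 = 1^6 = 1
n*theta = 6*24° = 144° = 144° (mod 360)
a = 1*cos(144°) = -0.8090
b = 1*sin(144°) = 0.5878

1 cis(144°) = -0.8090 + 0.5878i


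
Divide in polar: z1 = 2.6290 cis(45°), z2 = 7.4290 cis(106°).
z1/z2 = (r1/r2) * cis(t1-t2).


r = 2.6290 / 7.4290 = 0.3539
theta = 45° - 106° = -61° = 299° (mod 360)

0.3539 cis(299°)


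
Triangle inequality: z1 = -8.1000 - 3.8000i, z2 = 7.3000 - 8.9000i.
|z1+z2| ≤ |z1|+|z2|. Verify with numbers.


|z1| = sqrt((-8.1)^2 + (-3.8)^2) = sqrt(80.05) = 8.9471
|z2| = sqrt(7.3^2 + (-8.9)^2) = sqrt(132.5) = 11.5109
z1+z2 = -0.8000 - 12.7000i
|z1+z2| = sqrt(161.93) = 12.7252
|z1|+|z2| = 8.9471 + 11.5109 = 20.4580

|z1+z2| = 12.7252 ≤ |z1|+|z2| = 20.4580 (verified)


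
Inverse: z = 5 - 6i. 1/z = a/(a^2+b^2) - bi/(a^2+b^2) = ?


|z|^2 = 25+36 = 61
1/z = (5 + 6i)/61

1/z = 0.0820 + 0.0984i


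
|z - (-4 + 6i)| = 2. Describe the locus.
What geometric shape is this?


|z - z0| = r is a circle with center z0 and radius r.
Center = (-4, 6), radius = 2

Circle with center (-4, 6) and radius 2


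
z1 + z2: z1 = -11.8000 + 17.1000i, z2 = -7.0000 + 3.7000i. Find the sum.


Real: -11.8 - 7 = -18.8
Imag: 17.1 + 3.7 = 20.8

-18.8000 + 20.8000i


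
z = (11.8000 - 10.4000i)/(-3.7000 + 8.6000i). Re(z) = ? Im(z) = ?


Multiply by conjugate: (11.8000 - 10.4000i)(-3.7000 - 8.6000i) / ((-3.7)^2 + 8.6^2)
Numerator real = 11.8*(-3.7) - (10.4)*8.6 = -133.1
Numerator imag = -10.4*(-3.7) - 11.8*8.6 = -63
Denominator = 87.65
Re(z) = -133.1/87.65 = -1.5185
Im(z) = -63/87.65 = -0.7188

Re(z) = -1.5185, Im(z) = -0.7188


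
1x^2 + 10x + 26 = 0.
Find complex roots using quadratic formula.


disc = 10^2 - 4*1*26 = 100 - 104 = -4
sqrt(|disc|) = sqrt(4) = 2.0000
Real part = -10/(2*1) = -5.0000
Imag part = 2.0000/(2*1) = 1.0000

-5.0000 ± 1.0000i


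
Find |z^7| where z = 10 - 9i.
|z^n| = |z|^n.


|z| = sqrt(100+81) = sqrt(181) = 13.4536
|z^7| = |z|^7 = (sqrt(181))^7 = 181^3 * sqrt(181) = 5929741*sqrt(181)

|z^7| = 5929741*sqrt(181) ≈ 79776506.1105


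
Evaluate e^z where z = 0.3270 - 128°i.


e^0.3270 = 1.3868
cos(-128°) = -0.61566
sin(-128°) = -0.788
Real = 1.3868*(-0.61566) = -0.8538
Imag = 1.3868*(-0.788) = -1.0928

-0.8538 - 1.0928i


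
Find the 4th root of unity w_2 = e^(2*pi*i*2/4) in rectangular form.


Angle = 360*2/4 = 180°
a = cos(180°) = -1.0000
b = sin(180°) = 0

-1.0000 + 0i


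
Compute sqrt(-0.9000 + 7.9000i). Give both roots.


|z| = sqrt(0.81+62.41) = 7.9511
sqrt((|z|+a)/2) = sqrt((7.9511+(-0.9))/2) = sqrt(3.5256) = 1.8776
sqrt((|z|-a)/2) = sqrt((7.9511-(-0.9))/2) = sqrt(4.4256) = 2.1037

±(1.8776 + 2.1037i) i.e. 1.8776 + 2.1037i and -1.8776 - 2.1037i


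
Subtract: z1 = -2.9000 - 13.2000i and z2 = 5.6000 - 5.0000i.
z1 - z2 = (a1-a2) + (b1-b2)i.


Real: -2.9 - 5.6 = -8.5
Imag: -13.2 + 5 = -8.2

-8.5000 - 8.2000i


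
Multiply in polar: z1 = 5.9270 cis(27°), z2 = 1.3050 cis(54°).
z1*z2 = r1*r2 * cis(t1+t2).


r = 5.9270 * 1.3050 = 7.7347
theta = 27° + 54° = 81° = 81° (mod 360)

7.7347 cis(81°)


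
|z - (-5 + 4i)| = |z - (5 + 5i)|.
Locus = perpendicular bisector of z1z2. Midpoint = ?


Equal distances means the locus is the perpendicular bisector of z1 and z2.
Midpoint = ((-5+5)/2, (4+5)/2) = (0, 4.5000)

Perpendicular bisector through (0, 4.5000)


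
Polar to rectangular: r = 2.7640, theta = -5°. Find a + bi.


a = 2.7640*cos(-5°) = 2.7640*0.9962 = 2.7535
b = 2.7640*sin(-5°) = 2.7640*(-0.08716) = -0.2409

2.7535 - 0.2409i


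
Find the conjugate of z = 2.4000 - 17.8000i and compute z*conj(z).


z_bar = 2.4000 + 17.8000i
z*z_bar = 2.4^2 + (-17.8)^2 = 5.76 + 316.84 = 322.6

z_bar = 2.4000 + 17.8000i, z*z_bar = 322.6


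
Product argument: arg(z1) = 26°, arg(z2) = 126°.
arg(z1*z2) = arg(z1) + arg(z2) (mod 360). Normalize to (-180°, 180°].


arg(z1*z2) = 26° + 126° = 152°
Normalized to (-180°, 180°]: 152°

152°


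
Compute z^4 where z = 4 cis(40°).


r^4 = 4^4 = 256
n*theta = 4*40° = 160° = 160° (mod 360)
a = 256*cos(160°) = -240.5613
b = 256*sin(160°) = 87.5572

256 cis(160°) = -240.5613 + 87.5572i


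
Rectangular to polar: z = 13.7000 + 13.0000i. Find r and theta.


r = sqrt(187.69+169) = sqrt(356.69) = 18.8862
theta = atan2(13, 13.7) = 43.4982 degrees

r = 18.8862, theta = 43.4982 degrees


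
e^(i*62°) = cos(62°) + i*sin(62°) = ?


cos(62°) = 0.4695
sin(62°) = 0.8829

e^(i*62°) = 0.4695 + 0.8829i


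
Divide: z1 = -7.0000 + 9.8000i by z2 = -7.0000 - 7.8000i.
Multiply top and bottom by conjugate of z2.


Conjugate of z2 = -7.0000 + 7.8000i
Numerator: (-7.0000 + 9.8000i)(-7.0000 + 7.8000i) = -27.4400 - 123.2000i
Denominator: (-7)^2 + (-7.8)^2 = 109.84
Result = (-27.4400 - 123.2000i)/109.84

-0.2498 - 1.1216i


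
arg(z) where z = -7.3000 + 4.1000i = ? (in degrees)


Re = -7.3, Im = 4.1
arg = atan2(4.1, -7.3) = 150.6795 degrees

arg(z) = 150.6795 degrees


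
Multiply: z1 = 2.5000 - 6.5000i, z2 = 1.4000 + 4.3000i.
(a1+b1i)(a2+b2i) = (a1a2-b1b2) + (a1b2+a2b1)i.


Real = 2.5*1.4 - (-6.5)*4.3 = 3.5 - (-27.95) = 31.45
Imag = 2.5*4.3 + 1.4*(-6.5) = 10.75 - (9.1) = 1.65

31.4500 + 1.6500i


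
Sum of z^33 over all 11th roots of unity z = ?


The roots are w_k = w^k with w = e^(2*pi*i/11), and (w^k)^33 = (w^33)^k.
So S = 1 + u + u^2 + ... + u^(10) with u = w^33.
33 = 3*11 + 0, so 33 is a multiple of 11 and u = (w^11)^3 = 1.
Every one of the 11 terms equals 1: S = 11

S = 11


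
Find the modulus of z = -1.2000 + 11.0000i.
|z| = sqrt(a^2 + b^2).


|z| = sqrt((-1.2)^2 + 11^2) = sqrt(1.44 + 121) = sqrt(122.44) = 11.0653

|z| = 11.0653


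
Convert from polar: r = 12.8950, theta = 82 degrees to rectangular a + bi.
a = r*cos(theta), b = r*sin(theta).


a = 12.8950*cos(82°) = 12.8950*0.13917 = 1.7946
b = 12.8950*sin(82°) = 12.8950*0.99027 = 12.7695

1.7946 + 12.7695i


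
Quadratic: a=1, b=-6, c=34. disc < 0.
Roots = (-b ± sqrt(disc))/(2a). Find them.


disc = (-6)^2 - 4*1*34 = 36 - 136 = -100
sqrt(|disc|) = sqrt(100) = 10.0000
Real part = 6/(2*1) = 3.0000
Imag part = 10.0000/(2*1) = 5.0000

3.0000 ± 5.0000i


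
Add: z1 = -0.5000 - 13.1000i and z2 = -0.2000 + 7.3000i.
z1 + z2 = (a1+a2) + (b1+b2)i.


Real: -0.5 - 0.2 = -0.7
Imag: -13.1 + 7.3 = -5.8

-0.7000 - 5.8000i


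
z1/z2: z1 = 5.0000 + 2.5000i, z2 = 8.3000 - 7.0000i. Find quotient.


Conjugate of z2 = 8.3000 + 7.0000i
Numerator: (5.0000 + 2.5000i)(8.3000 + 7.0000i) = 24.0000 + 55.7500i
Denominator: 8.3^2 + (-7)^2 = 117.89
Result = (24.0000 + 55.7500i)/117.89

0.2036 + 0.4729i


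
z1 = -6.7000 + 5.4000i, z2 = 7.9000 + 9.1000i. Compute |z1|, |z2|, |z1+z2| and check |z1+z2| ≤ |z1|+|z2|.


|z1| = sqrt((-6.7)^2 + 5.4^2) = sqrt(74.05) = 8.6052
|z2| = sqrt(7.9^2 + 9.1^2) = sqrt(145.22) = 12.0507
z1+z2 = 1.2000 + 14.5000i
|z1+z2| = sqrt(211.69) = 14.5496
|z1|+|z2| = 8.6052 + 12.0507 = 20.6559

|z1+z2| = 14.5496 ≤ |z1|+|z2| = 20.6559 (verified)


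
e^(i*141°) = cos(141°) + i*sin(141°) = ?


cos(141°) = -0.7771
sin(141°) = 0.6293

e^(i*141°) = -0.7771 + 0.6293i


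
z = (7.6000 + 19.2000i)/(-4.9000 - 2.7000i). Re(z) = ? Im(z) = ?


Multiply by conjugate: (7.6000 + 19.2000i)(-4.9000 + 2.7000i) / ((-4.9)^2 + (-2.7)^2)
Numerator real = 7.6*(-4.9) + 19.2*(-2.7) = -89.08
Numerator imag = 19.2*(-4.9) - 7.6*(-2.7) = -73.56
Denominator = 31.3
Re(z) = -89.08/31.3 = -2.8460
Im(z) = -73.56/31.3 = -2.3502

Re(z) = -2.8460, Im(z) = -2.3502


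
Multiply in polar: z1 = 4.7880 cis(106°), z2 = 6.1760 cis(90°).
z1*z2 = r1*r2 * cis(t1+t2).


r = 4.7880 * 6.1760 = 29.5707
theta = 106° + 90° = 196° = 196° (mod 360)

29.5707 cis(196°)


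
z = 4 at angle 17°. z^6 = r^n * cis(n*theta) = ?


r^6 = 4^6 = 4096
n*theta = 6*17° = 102° = 102° (mod 360)
a = 4096*cos(102°) = -851.6063
b = 4096*sin(102°) = 4006.4926

4096 cis(102°) = -851.6063 + 4006.4926i


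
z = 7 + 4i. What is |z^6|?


|z| = sqrt(49+16) = sqrt(65) = 8.0623
|z^6| = |z|^6 = (sqrt(65))^6 = 65^3 = 274625

|z^6| = 274625


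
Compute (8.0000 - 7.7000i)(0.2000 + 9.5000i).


Real = 8*0.2 - (-7.7)*9.5 = 1.6 - (-73.15) = 74.75
Imag = 8*9.5 + 0.2*(-7.7) = 76 - (1.54) = 74.46

74.7500 + 74.4600i


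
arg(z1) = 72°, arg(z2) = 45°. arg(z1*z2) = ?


arg(z1*z2) = 72° + 45° = 117°
Normalized to (-180°, 180°]: 117°

117°


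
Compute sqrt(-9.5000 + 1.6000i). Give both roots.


|z| = sqrt(90.25+2.56) = 9.6338
sqrt((|z|+a)/2) = sqrt((9.6338+(-9.5))/2) = sqrt(0.0669) = 0.2586
sqrt((|z|-a)/2) = sqrt((9.6338-(-9.5))/2) = sqrt(9.5669) = 3.0930

±(0.2586 + 3.0930i) i.e. 0.2586 + 3.0930i and -0.2586 - 3.0930i


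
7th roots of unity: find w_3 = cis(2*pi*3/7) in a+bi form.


Angle = 360*3/7 = 154.2857°
a = cos(154.2857°) = -0.9010
b = sin(154.2857°) = 0.4339

-0.9010 + 0.4339i


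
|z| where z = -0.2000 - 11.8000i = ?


|z| = sqrt((-0.2)^2 + (-11.8)^2) = sqrt(0.04 + 139.24) = sqrt(139.28) = 11.8017

|z| = 11.8017


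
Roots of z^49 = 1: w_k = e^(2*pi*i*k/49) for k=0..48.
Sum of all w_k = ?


The sum of all 49th roots of unity is 0.
Geometric series: (1 - w^49)/(1 - w) = (1-1)/(1-w) = 0 since w^49 = 1, w ≠ 1.
Alternatively: coefficient of z^48 in z^49 - 1 is 0.

0


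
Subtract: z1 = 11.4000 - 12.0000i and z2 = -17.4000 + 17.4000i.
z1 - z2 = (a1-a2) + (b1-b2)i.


Real: 11.4 + 17.4 = 28.8
Imag: -12 - 17.4 = -29.4

28.8000 - 29.4000i


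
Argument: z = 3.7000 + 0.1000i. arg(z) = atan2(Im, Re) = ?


Re = 3.7, Im = 0.1
arg = atan2(0.1, 3.7) = 1.5482 degrees

arg(z) = 1.5482 degrees


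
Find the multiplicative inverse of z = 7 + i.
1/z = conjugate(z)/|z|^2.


|z|^2 = 49+1 = 50
1/z = (7 - 1i)/50

1/z = 0.1400 - 0.0200i


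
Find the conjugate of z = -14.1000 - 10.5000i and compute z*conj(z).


z_bar = -14.1000 + 10.5000i
z*z_bar = (-14.1)^2 + (-10.5)^2 = 198.81 + 110.25 = 309.06

z_bar = -14.1000 + 10.5000i, z*z_bar = 309.06


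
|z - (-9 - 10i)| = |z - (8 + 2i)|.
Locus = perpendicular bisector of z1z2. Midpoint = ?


Equal distances means the locus is the perpendicular bisector of z1 and z2.
Midpoint = ((-9+8)/2, (-10+2)/2) = (-0.5000, -4.0000)

Perpendicular bisector through (-0.5000, -4.0000)


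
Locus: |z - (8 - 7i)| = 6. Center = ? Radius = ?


|z - z0| = r is a circle with center z0 and radius r.
Center = (8, -7), radius = 6

Circle with center (8, -7) and radius 6


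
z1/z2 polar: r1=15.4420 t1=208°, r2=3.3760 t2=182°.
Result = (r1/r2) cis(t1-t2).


r = 15.4420 / 3.3760 = 4.5741
theta = 208° - 182° = 26° = 26° (mod 360)

4.5741 cis(26°)


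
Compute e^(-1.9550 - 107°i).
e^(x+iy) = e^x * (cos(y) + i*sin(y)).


e^-1.9550 = 0.1416
cos(-107°) = -0.2924
sin(-107°) = -0.9563
Real = 0.1416*(-0.2924) = -0.0414
Imag = 0.1416*(-0.9563) = -0.1354

-0.0414 - 0.1354i


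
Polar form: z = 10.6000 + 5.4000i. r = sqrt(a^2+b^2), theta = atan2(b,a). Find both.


r = sqrt(112.36+29.16) = sqrt(141.52) = 11.8962
theta = atan2(5.4, 10.6) = 26.9958 degrees

r = 11.8962, theta = 26.9958 degrees


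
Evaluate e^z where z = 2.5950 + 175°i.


e^2.5950 = 13.3966
cos(175°) = -0.99619
sin(175°) = 0.08716
Real = 13.3966*(-0.99619) = -13.3456
Imag = 13.3966*0.08716 = 1.1676

-13.3456 + 1.1676i


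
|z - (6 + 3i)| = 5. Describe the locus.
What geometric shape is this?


|z - z0| = r is a circle with center z0 and radius r.
Center = (6, 3), radius = 5

Circle with center (6, 3) and radius 5


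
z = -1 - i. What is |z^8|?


|z| = sqrt(1+1) = sqrt(2) = 1.4142
|z^8| = |z|^8 = (sqrt(2))^8 = 2^4 = 16

|z^8| = 16


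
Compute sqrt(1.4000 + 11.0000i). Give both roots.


|z| = sqrt(1.96+121) = 11.0887
sqrt((|z|+a)/2) = sqrt((11.0887+1.4)/2) = sqrt(6.2444) = 2.4989
sqrt((|z|-a)/2) = sqrt((11.0887-1.4)/2) = sqrt(4.8444) = 2.2010

±(2.4989 + 2.2010i) i.e. 2.4989 + 2.2010i and -2.4989 - 2.2010i


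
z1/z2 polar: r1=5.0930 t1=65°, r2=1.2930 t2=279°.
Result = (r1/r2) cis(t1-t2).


r = 5.0930 / 1.2930 = 3.9389
theta = 65° - 279° = -214° = 146° (mod 360)

3.9389 cis(146°)


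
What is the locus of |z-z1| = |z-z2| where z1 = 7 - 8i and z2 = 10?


Equal distances means the locus is the perpendicular bisector of z1 and z2.
Midpoint = ((7+10)/2, (-8+0)/2) = (8.5000, -4.0000)

Perpendicular bisector through (8.5000, -4.0000)


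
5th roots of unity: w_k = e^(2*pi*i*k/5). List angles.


The 5th roots of unity are cis(360k/5°) for k=0..4
Angle step = 360/5 = 72°
Primitive root: cis(72°)
Primitive root = 0.3090 + 0.9511i

5 roots at angles: 0°, 72°, 144°, 216°, 288°


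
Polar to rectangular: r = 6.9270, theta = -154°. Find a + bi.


a = 6.9270*cos(-154°) = 6.9270*(-0.89879) = -6.2259
b = 6.9270*sin(-154°) = 6.9270*(-0.43837) = -3.0366

-6.2259 - 3.0366i


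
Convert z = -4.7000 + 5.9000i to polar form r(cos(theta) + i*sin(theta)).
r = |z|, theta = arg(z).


r = sqrt(22.09+34.81) = sqrt(56.9) = 7.5432
theta = atan2(5.9, -4.7) = 128.5412 degrees

r = 7.5432, theta = 128.5412 degrees


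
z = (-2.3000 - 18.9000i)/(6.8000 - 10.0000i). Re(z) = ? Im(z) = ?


Multiply by conjugate: (-2.3000 - 18.9000i)(6.8000 + 10.0000i) / (6.8^2 + (-10)^2)
Numerator real = -2.3*6.8 - (18.9)*(-10) = 173.36
Numerator imag = -18.9*6.8 - (-2.3)*(-10) = -151.52
Denominator = 146.24
Re(z) = 173.36/146.24 = 1.1854
Im(z) = -151.52/146.24 = -1.0361

Re(z) = 1.1854, Im(z) = -1.0361


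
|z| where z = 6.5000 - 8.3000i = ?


|z| = sqrt(6.5^2 + (-8.3)^2) = sqrt(42.25 + 68.89) = sqrt(111.14) = 10.5423

|z| = 10.5423


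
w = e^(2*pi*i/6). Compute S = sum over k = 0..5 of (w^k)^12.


The roots are w_k = w^k with w = e^(2*pi*i/6), and (w^k)^12 = (w^12)^k.
So S = 1 + u + u^2 + ... + u^(5) with u = w^12.
12 = 2*6 + 0, so 12 is a multiple of 6 and u = (w^6)^2 = 1.
Every one of the 6 terms equals 1: S = 6

S = 6


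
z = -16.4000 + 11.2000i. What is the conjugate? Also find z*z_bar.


z_bar = -16.4000 - 11.2000i
z*z_bar = (-16.4)^2 + 11.2^2 = 268.96 + 125.44 = 394.4

z_bar = -16.4000 - 11.2000i, z*z_bar = 394.4


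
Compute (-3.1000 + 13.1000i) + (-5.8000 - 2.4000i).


Real: -3.1 - 5.8 = -8.9
Imag: 13.1 - 2.4 = 10.7

-8.9000 + 10.7000i


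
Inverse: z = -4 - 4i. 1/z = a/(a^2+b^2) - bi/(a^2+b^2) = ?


|z|^2 = 16+16 = 32
1/z = (-4 + 4i)/32

1/z = -0.1250 + 0.1250i


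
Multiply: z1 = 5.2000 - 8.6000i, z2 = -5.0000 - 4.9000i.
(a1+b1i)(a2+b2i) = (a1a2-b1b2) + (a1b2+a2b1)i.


Real = 5.2*(-5) - (-8.6)*(-4.9) = -26 - 42.14 = -68.14
Imag = 5.2*(-4.9) - (5)*(-8.6) = -25.48 + 43 = 17.52

-68.1400 + 17.5200i


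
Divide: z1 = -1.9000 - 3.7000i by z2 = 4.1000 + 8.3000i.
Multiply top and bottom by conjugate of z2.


Conjugate of z2 = 4.1000 - 8.3000i
Numerator: (-1.9000 - 3.7000i)(4.1000 - 8.3000i) = -38.5000 + 0.6000i
Denominator: 4.1^2 + 8.3^2 = 85.7
Result = (-38.5000 + 0.6000i)/85.7

-0.4492 + 0.0070i


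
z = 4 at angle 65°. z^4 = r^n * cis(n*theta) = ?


r^4 = 4^4 = 256
n*theta = 4*65° = 260° = 260° (mod 360)
a = 256*cos(260°) = -44.4539
b = 256*sin(260°) = -252.1108

256 cis(260°) = -44.4539 - 252.1108i


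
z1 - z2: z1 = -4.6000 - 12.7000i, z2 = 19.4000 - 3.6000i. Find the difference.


Real: -4.6 - 19.4 = -24
Imag: -12.7 + 3.6 = -9.1

-24.0000 - 9.1000i


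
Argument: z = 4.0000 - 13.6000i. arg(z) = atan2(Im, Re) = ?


Re = 4, Im = -13.6
arg = atan2(-13.6, 4) = -73.6105 degrees

arg(z) = -73.6105 degrees


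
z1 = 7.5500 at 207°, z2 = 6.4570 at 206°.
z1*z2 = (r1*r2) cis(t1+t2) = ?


r = 7.5500 * 6.4570 = 48.7503
theta = 207° + 206° = 413° = 53° (mod 360)

48.7503 cis(53°)


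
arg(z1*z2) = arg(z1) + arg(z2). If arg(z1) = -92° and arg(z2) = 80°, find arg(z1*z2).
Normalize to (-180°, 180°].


arg(z1*z2) = -92° + 80° = -12°
Normalized to (-180°, 180°]: -12°

-12°


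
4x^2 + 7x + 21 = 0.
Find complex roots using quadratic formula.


disc = 7^2 - 4*4*21 = 49 - 336 = -287
sqrt(|disc|) = sqrt(287) = 16.9411
Real part = -7/(2*4) = -0.8750
Imag part = 16.9411/(2*4) = 2.1176

-0.8750 ± 2.1176i


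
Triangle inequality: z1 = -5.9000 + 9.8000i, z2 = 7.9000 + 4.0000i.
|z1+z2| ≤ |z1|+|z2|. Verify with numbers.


|z1| = sqrt((-5.9)^2 + 9.8^2) = sqrt(130.85) = 11.4390
|z2| = sqrt(7.9^2 + 4^2) = sqrt(78.41) = 8.8549
z1+z2 = 2.0000 + 13.8000i
|z1+z2| = sqrt(194.44) = 13.9442
|z1|+|z2| = 11.4390 + 8.8549 = 20.2939

|z1+z2| = 13.9442 ≤ |z1|+|z2| = 20.2939 (verified)


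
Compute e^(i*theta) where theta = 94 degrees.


cos(94°) = -0.0698
sin(94°) = 0.9976

e^(i*94°) = -0.0698 + 0.9976i


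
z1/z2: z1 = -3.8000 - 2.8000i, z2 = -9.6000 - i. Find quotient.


Conjugate of z2 = -9.6000 + i
Numerator: (-3.8000 - 2.8000i)(-9.6000 + i) = 39.2800 + 23.0800i
Denominator: (-9.6)^2 + (-1)^2 = 93.16
Result = (39.2800 + 23.0800i)/93.16

0.4216 + 0.2477i


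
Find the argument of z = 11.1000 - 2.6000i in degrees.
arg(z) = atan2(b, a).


Re = 11.1, Im = -2.6
arg = atan2(-2.6, 11.1) = -13.1830 degrees

arg(z) = -13.1830 degrees


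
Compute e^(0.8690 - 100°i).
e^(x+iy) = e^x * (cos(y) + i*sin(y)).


e^0.8690 = 2.3845
cos(-100°) = -0.17365
sin(-100°) = -0.9848
Real = 2.3845*(-0.17365) = -0.4141
Imag = 2.3845*(-0.9848) = -2.3483

-0.4141 - 2.3483i


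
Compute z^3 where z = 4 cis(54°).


r^3 = 4^3 = 64
n*theta = 3*54° = 162° = 162° (mod 360)
a = 64*cos(162°) = -60.8676
b = 64*sin(162°) = 19.7771

64 cis(162°) = -60.8676 + 19.7771i


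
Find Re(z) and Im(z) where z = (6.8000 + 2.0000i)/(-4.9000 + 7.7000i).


Multiply by conjugate: (6.8000 + 2.0000i)(-4.9000 - 7.7000i) / ((-4.9)^2 + 7.7^2)
Numerator real = 6.8*(-4.9) + 2*7.7 = -17.92
Numerator imag = 2*(-4.9) - 6.8*7.7 = -62.16
Denominator = 83.3
Re(z) = -17.92/83.3 = -0.2151
Im(z) = -62.16/83.3 = -0.7462

Re(z) = -0.2151, Im(z) = -0.7462


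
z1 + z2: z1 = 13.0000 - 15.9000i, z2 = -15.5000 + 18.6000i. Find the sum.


Real: 13 - 15.5 = -2.5
Imag: -15.9 + 18.6 = 2.7

-2.5000 + 2.7000i


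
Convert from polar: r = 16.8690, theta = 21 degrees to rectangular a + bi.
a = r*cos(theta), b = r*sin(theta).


a = 16.8690*cos(21°) = 16.8690*0.93358 = 15.7486
b = 16.8690*sin(21°) = 16.8690*0.35837 = 6.0453

15.7486 + 6.0453i


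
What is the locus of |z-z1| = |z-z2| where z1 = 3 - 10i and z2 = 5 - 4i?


Equal distances means the locus is the perpendicular bisector of z1 and z2.
Midpoint = ((3+5)/2, (-10+(-4))/2) = (4.0000, -7.0000)

Perpendicular bisector through (4.0000, -7.0000)


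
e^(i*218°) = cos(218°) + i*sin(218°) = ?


cos(218°) = -0.7880
sin(218°) = -0.6157

e^(i*218°) = -0.7880 - 0.6157i


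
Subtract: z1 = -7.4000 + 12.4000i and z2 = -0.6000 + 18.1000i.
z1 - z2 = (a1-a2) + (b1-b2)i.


Real: -7.4 + 0.6 = -6.8
Imag: 12.4 - 18.1 = -5.7

-6.8000 - 5.7000i


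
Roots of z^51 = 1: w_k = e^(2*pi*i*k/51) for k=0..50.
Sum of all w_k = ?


The sum of all 51th roots of unity is 0.
Geometric series: (1 - w^51)/(1 - w) = (1-1)/(1-w) = 0 since w^51 = 1, w ≠ 1.
Alternatively: coefficient of z^50 in z^51 - 1 is 0.

0


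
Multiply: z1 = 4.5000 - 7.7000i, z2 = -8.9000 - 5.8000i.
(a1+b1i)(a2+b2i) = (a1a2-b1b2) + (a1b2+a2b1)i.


Real = 4.5*(-8.9) - (-7.7)*(-5.8) = -40.05 - 44.66 = -84.71
Imag = 4.5*(-5.8) - (8.9)*(-7.7) = -26.1 + 68.53 = 42.43

-84.7100 + 42.4300i


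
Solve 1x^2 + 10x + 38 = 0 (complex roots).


disc = 10^2 - 4*1*38 = 100 - 152 = -52
sqrt(|disc|) = sqrt(52) = 7.2111
Real part = -10/(2*1) = -5.0000
Imag part = 7.2111/(2*1) = 3.6056

-5.0000 ± 3.6056i


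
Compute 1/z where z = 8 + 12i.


|z|^2 = 64+144 = 208
1/z = (8 - 12i)/208

1/z = 0.0385 - 0.0577i


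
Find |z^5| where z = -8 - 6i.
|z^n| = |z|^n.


|z| = sqrt(64+36) = sqrt(100) = 10
|z^5| = |z|^5 = 10^5 = 100000

|z^5| = 100000


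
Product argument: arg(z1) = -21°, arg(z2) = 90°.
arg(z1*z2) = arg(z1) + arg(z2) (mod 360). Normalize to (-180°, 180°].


arg(z1*z2) = -21° + 90° = 69°
Normalized to (-180°, 180°]: 69°

69°


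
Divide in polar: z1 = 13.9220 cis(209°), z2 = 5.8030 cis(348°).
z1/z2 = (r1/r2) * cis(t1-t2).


r = 13.9220 / 5.8030 = 2.3991
theta = 209° - 348° = -139° = 221° (mod 360)

2.3991 cis(221°)


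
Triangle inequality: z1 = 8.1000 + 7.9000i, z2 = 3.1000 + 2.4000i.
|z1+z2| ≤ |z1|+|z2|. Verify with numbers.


|z1| = sqrt(8.1^2 + 7.9^2) = sqrt(128.02) = 11.3146
|z2| = sqrt(3.1^2 + 2.4^2) = sqrt(15.37) = 3.9205
z1+z2 = 11.2000 + 10.3000i
|z1+z2| = sqrt(231.53) = 15.2161
|z1|+|z2| = 11.3146 + 3.9205 = 15.2351

|z1+z2| = 15.2161 ≤ |z1|+|z2| = 15.2351 (verified)


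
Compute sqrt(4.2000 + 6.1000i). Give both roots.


|z| = sqrt(17.64+37.21) = 7.4061
sqrt((|z|+a)/2) = sqrt((7.4061+4.2)/2) = sqrt(5.8030) = 2.4089
sqrt((|z|-a)/2) = sqrt((7.4061-4.2)/2) = sqrt(1.6030) = 1.2661

±(2.4089 + 1.2661i) i.e. 2.4089 + 1.2661i and -2.4089 - 1.2661i


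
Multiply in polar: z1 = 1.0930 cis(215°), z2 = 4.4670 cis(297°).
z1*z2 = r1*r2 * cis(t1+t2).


r = 1.0930 * 4.4670 = 4.8824
theta = 215° + 297° = 512° = 152° (mod 360)

4.8824 cis(152°)


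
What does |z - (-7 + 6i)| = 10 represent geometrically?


|z - z0| = r is a circle with center z0 and radius r.
Center = (-7, 6), radius = 10

Circle with center (-7, 6) and radius 10


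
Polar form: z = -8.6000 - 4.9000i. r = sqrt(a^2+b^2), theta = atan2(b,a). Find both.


r = sqrt(73.96+24.01) = sqrt(97.97) = 9.8980
theta = atan2(-4.9, -8.6) = -150.3269 degrees

r = 9.8980, theta = -150.3269 degrees


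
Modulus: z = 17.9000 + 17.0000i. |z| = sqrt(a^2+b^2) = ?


|z| = sqrt(17.9^2 + 17^2) = sqrt(320.41 + 289) = sqrt(609.41) = 24.6862

|z| = 24.6862


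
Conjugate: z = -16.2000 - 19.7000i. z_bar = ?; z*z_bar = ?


z_bar = -16.2000 + 19.7000i
z*z_bar = (-16.2)^2 + (-19.7)^2 = 262.44 + 388.09 = 650.53

z_bar = -16.2000 + 19.7000i, z*z_bar = 650.53


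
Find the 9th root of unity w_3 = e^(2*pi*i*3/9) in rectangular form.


Angle = 360*3/9 = 120°
a = cos(120°) = -0.5000
b = sin(120°) = 0.8660

-0.5000 + 0.8660i


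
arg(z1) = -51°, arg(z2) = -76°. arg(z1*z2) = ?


arg(z1*z2) = -51° - 76° = -127°
Normalized to (-180°, 180°]: -127°

-127°


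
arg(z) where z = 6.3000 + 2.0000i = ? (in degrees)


Re = 6.3, Im = 2
arg = atan2(2, 6.3) = 17.6126 degrees

arg(z) = 17.6126 degrees


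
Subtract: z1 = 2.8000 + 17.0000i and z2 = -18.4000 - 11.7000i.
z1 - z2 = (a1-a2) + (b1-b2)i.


Real: 2.8 + 18.4 = 21.2
Imag: 17 + 11.7 = 28.7

21.2000 + 28.7000i


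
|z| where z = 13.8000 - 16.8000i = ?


|z| = sqrt(13.8^2 + (-16.8)^2) = sqrt(190.44 + 282.24) = sqrt(472.68) = 21.7412

|z| = 21.7412


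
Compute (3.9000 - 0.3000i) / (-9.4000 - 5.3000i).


Conjugate of z2 = -9.4000 + 5.3000i
Numerator: (3.9000 - 0.3000i)(-9.4000 + 5.3000i) = -35.0700 + 23.4900i
Denominator: (-9.4)^2 + (-5.3)^2 = 116.45
Result = (-35.0700 + 23.4900i)/116.45

-0.3012 + 0.2017i


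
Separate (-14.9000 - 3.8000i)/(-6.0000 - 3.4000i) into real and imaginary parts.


Multiply by conjugate: (-14.9000 - 3.8000i)(-6.0000 + 3.4000i) / ((-6)^2 + (-3.4)^2)
Numerator real = -14.9*(-6) - (3.8)*(-3.4) = 102.32
Numerator imag = -3.8*(-6) - (-14.9)*(-3.4) = -27.86
Denominator = 47.56
Re(z) = 102.32/47.56 = 2.1514
Im(z) = -27.86/47.56 = -0.5858

Re(z) = 2.1514, Im(z) = -0.5858


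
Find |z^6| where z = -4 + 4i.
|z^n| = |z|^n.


|z| = sqrt(16+16) = sqrt(32) = 5.6569
|z^6| = |z|^6 = (sqrt(32))^6 = 32^3 = 32768

|z^6| = 32768


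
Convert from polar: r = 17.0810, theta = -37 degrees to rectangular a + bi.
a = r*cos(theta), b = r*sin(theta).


a = 17.0810*cos(-37°) = 17.0810*0.798636 = 13.6415
b = 17.0810*sin(-37°) = 17.0810*(-0.601815) = -10.2796

13.6415 - 10.2796i
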